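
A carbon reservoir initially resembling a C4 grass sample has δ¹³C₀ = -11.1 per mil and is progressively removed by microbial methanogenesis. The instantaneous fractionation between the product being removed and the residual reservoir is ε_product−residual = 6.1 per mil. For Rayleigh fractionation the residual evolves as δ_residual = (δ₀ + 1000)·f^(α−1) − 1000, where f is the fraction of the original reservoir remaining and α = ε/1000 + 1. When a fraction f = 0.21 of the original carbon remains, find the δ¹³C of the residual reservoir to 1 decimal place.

-20.5 per mil

Rayleigh residual: δ_res = (δ₀ + 1000)·f^(α−1) − 1000
α = ε/1000 + 1 = 1.00610, so α − 1 = 0.00610
f^(α−1) = 0.21^(0.00610) = 0.990525
δ_res = (-11.1 + 1000) × 0.990525 − 1000 = 979.530 − 1000 = -20.47 per mil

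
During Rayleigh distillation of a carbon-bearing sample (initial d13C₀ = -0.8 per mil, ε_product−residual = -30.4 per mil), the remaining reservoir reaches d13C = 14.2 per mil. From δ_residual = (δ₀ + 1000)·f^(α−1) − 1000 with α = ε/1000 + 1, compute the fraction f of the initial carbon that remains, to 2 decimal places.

0.61

α − 1 = ε/1000 = -0.0304
(δ_res + 1000)/(δ₀ + 1000) = (14.2 + 1000)/(-0.8 + 1000) = 1014.2/999.2 = 1.015012
f = 1.015012^(1/-0.0304) = exp(ln(1.015012)/-0.0304) = exp(0.01490/-0.0304)
f = exp(-0.4901) = 0.6125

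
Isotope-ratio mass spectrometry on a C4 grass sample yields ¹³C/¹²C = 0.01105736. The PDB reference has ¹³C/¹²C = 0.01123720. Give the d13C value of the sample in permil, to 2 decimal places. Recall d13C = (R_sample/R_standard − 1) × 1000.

d13C = (R_sample / R_standard − 1) × 1000
R_sample / R_standard = 0.01105736 / 0.01123720 = 0.983996
d13C = (0.983996 − 1) × 1000 = -16.004 permil

-16.00 permil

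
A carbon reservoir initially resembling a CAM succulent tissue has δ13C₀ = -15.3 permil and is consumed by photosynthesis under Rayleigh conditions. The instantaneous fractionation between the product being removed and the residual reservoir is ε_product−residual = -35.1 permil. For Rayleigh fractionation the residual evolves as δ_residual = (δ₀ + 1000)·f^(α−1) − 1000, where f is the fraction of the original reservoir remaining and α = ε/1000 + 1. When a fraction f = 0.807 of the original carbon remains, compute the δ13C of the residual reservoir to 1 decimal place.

Rayleigh residual: δ_res = (δ₀ + 1000)·f^(α−1) − 1000
α = ε/1000 + 1 = 0.96490, so α − 1 = -0.03510
f^(α−1) = 0.807^(-0.03510) = 1.007555
δ_res = (-15.3 + 1000) × 1.007555 − 1000 = 992.139 − 1000 = -7.86 permil

-7.9 permil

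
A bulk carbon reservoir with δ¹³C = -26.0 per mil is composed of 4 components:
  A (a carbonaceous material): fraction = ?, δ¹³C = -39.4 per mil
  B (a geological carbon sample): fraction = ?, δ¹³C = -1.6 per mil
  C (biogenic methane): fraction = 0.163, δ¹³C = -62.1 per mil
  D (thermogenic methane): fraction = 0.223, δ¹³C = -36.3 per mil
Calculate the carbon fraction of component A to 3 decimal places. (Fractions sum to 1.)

0.180

Let f_A and f_B be the unknown fractions; fractions sum to 1 so f_A + f_B = 0.614.
Mass balance: Σ fᵢ·δᵢ = δ_bulk ⇒ f_A·(-39.4) + f_B·(-1.6) = -26.0 − (-18.217) = -7.783
Substitute f_B = 0.614 − f_A:
f_A·(-39.4 − -1.6) = -7.783 − 0.614×(-1.6) = -6.800
f_A = -6.800 / -37.8 = 0.1799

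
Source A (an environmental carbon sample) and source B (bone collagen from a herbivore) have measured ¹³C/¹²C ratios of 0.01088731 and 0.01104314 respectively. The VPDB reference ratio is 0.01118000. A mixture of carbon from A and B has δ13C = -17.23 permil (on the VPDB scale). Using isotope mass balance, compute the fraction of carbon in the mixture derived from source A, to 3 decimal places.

0.358

δ_A = (0.01088731/0.01118000 − 1)×1000 = (0.973820 − 1)×1000 = -26.180 permil
δ_B = (0.01104314/0.01118000 − 1)×1000 = (0.987758 − 1)×1000 = -12.242 permil
f_A = (δ_mix − δ_B)/(δ_A − δ_B) = (-17.23 − (-12.242))/(-26.180 − (-12.242))
f_A = -4.988 / -13.938 = 0.3579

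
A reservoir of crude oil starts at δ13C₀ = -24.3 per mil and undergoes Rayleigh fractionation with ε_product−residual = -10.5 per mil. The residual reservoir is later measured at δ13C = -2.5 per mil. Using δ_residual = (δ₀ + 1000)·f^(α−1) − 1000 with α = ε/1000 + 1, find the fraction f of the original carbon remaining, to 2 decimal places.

0.12

α − 1 = ε/1000 = -0.0105
(δ_res + 1000)/(δ₀ + 1000) = (-2.5 + 1000)/(-24.3 + 1000) = 997.5/975.7 = 1.022343
f = 1.022343^(1/-0.0105) = exp(ln(1.022343)/-0.0105) = exp(0.02210/-0.0105)
f = exp(-2.1045) = 0.1219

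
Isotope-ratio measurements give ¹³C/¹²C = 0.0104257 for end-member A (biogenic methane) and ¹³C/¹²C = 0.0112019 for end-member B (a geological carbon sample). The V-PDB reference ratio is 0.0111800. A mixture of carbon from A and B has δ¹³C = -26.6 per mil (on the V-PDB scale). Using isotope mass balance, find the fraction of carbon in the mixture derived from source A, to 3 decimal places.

0.411

δ_A = (0.0104257/0.0111800 − 1)×1000 = (0.932531 − 1)×1000 = -67.469 per mil
δ_B = (0.0112019/0.0111800 − 1)×1000 = (1.001959 − 1)×1000 = 1.959 per mil
f_A = (δ_mix − δ_B)/(δ_A − δ_B) = (-26.6 − (1.959))/(-67.469 − (1.959))
f_A = -28.559 / -69.428 = 0.4113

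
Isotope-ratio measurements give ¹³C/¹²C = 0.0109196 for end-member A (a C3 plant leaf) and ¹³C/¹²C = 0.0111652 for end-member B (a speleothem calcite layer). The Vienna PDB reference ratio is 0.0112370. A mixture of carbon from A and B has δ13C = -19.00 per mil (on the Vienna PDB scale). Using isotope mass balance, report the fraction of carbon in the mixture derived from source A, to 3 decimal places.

0.577

δ_A = (0.0109196/0.0112370 − 1)×1000 = (0.971754 − 1)×1000 = -28.246 per mil
δ_B = (0.0111652/0.0112370 − 1)×1000 = (0.993610 − 1)×1000 = -6.390 per mil
f_A = (δ_mix − δ_B)/(δ_A − δ_B) = (-19.00 − (-6.390))/(-28.246 − (-6.390))
f_A = -12.610 / -21.856 = 0.5770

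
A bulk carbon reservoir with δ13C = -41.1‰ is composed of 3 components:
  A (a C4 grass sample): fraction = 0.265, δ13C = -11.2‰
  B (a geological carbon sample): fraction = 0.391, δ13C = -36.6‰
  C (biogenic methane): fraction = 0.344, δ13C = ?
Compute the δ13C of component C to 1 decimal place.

Isotope mass balance: δ_bulk = Σ fᵢ·δᵢ.
-41.1 = 0.265×(-11.2) + 0.391×(-36.6) + 0.344×δ_C
0.344·δ_C = -41.1 − (-17.279) = -23.821
δ_C = -23.821 / 0.344 = -69.25‰

-69.2‰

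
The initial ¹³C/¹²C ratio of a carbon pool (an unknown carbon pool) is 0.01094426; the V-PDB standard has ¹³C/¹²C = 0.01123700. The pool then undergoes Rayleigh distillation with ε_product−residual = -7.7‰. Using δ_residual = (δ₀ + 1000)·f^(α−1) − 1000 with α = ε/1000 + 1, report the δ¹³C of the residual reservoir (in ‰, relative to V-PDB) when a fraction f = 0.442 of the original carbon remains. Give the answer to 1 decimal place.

δ₀ = (0.01094426/0.01123700 − 1)×1000 = (0.973949 − 1)×1000 = -26.051‰
α − 1 = ε/1000 = -0.0077
f^(α−1) = 0.442^(-0.0077) = 1.006306
δ_res = (-26.051 + 1000) × 1.006306 − 1000 = 980.091 − 1000 = -19.91‰

-19.9‰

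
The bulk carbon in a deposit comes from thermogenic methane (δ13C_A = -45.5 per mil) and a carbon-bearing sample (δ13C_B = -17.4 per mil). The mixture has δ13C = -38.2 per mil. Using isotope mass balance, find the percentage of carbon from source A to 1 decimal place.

74.0%

δ_mix = f_A·δ_A + (1 − f_A)·δ_B  ⇒  f_A = (δ_mix − δ_B)/(δ_A − δ_B)
f_A = (-38.2 − (-17.4)) / (-45.5 − (-17.4))
f_A = -20.8 / -28.1 = 0.7402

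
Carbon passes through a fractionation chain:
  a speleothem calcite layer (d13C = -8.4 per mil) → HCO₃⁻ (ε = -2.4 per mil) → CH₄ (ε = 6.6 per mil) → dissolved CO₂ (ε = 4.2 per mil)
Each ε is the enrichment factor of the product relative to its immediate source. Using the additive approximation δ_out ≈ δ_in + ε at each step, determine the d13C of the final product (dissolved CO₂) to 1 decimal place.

step 1: δ ≈ -8.4 + (-2.4) = -10.8 per mil
step 2: δ ≈ -10.8 + (6.6) = -4.2 per mil
step 3: δ ≈ -4.2 + (4.2) = -0.0 per mil

0.0 per mil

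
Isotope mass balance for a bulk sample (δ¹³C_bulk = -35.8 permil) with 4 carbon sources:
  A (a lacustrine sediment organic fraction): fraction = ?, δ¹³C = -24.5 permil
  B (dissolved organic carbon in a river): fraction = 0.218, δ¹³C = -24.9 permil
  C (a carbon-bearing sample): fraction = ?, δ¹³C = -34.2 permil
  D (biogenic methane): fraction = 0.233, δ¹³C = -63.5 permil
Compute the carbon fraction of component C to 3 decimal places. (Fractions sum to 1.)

Let f_C and f_A be the unknown fractions; fractions sum to 1 so f_C + f_A = 0.549.
Mass balance: Σ fᵢ·δᵢ = δ_bulk ⇒ f_C·(-34.2) + f_A·(-24.5) = -35.8 − (-20.224) = -15.576
Substitute f_A = 0.549 − f_C:
f_C·(-34.2 − -24.5) = -15.576 − 0.549×(-24.5) = -2.126
f_C = -2.126 / -9.7 = 0.2192

0.219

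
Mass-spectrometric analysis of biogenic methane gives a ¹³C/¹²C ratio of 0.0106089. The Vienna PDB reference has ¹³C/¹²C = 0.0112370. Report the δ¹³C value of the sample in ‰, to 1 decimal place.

δ¹³C = (R_sample / R_standard − 1) × 1000
R_sample / R_standard = 0.0106089 / 0.0112370 = 0.944104
δ¹³C = (0.944104 − 1) × 1000 = -55.90‰

-55.9‰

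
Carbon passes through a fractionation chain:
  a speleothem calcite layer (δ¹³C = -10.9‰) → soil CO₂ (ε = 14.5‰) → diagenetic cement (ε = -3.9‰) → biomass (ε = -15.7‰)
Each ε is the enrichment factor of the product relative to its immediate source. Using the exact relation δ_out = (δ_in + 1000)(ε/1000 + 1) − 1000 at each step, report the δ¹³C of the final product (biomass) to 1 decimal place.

-16.2‰

step 1: δ = (-10.90 + 1000)·(14.5/1000 + 1) − 1000 = 3.44‰
step 2: δ = (3.44 + 1000)·(-3.9/1000 + 1) − 1000 = -0.47‰
step 3: δ = (-0.47 + 1000)·(-15.7/1000 + 1) − 1000 = -16.16‰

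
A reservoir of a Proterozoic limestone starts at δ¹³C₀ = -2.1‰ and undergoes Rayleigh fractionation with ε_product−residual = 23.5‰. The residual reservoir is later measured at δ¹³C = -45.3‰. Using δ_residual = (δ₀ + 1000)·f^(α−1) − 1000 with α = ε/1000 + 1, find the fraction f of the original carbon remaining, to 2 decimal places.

α − 1 = ε/1000 = 0.0235
(δ_res + 1000)/(δ₀ + 1000) = (-45.3 + 1000)/(-2.1 + 1000) = 954.7/997.9 = 0.956709
f = 0.956709^(1/0.0235) = exp(ln(0.956709)/0.0235) = exp(-0.04426/0.0235)
f = exp(-1.8832) = 0.1521

0.15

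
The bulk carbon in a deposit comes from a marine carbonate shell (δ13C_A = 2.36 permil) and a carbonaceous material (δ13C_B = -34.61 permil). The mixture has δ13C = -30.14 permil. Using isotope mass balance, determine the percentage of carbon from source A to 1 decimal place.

12.1%

δ_mix = f_A·δ_A + (1 − f_A)·δ_B  ⇒  f_A = (δ_mix − δ_B)/(δ_A − δ_B)
f_A = (-30.14 − (-34.61)) / (2.36 − (-34.61))
f_A = 4.47 / 36.97 = 0.1209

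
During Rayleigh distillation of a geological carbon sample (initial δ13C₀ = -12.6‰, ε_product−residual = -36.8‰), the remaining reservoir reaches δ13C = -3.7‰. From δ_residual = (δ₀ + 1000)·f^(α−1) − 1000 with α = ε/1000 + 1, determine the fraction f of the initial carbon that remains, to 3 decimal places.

α − 1 = ε/1000 = -0.0368
(δ_res + 1000)/(δ₀ + 1000) = (-3.7 + 1000)/(-12.6 + 1000) = 996.3/987.4 = 1.009014
f = 1.009014^(1/-0.0368) = exp(ln(1.009014)/-0.0368) = exp(0.00897/-0.0368)
f = exp(-0.2438) = 0.7836

0.784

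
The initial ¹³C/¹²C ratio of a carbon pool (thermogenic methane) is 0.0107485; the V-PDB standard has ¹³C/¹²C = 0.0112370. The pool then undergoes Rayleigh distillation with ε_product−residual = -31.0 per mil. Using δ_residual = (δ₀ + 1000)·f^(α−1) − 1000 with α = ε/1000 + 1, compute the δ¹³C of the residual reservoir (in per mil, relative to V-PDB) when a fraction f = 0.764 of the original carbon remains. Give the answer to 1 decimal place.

δ₀ = (0.0107485/0.0112370 − 1)×1000 = (0.956528 − 1)×1000 = -43.472 per mil
α − 1 = ε/1000 = -0.0310
f^(α−1) = 0.764^(-0.0310) = 1.008380
δ_res = (-43.472 + 1000) × 1.008380 − 1000 = 964.543 − 1000 = -35.46 per mil

-35.5 per mil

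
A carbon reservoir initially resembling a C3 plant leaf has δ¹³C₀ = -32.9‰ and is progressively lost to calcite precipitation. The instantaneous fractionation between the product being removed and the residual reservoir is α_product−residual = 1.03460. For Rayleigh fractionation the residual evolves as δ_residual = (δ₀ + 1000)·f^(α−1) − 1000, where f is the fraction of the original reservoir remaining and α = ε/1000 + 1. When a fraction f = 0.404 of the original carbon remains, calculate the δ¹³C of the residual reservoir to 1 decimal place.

Rayleigh residual: δ_res = (δ₀ + 1000)·f^(α−1) − 1000
α − 1 = 0.03460
f^(α−1) = 0.404^(0.03460) = 0.969127
δ_res = (-32.9 + 1000) × 0.969127 − 1000 = 937.243 − 1000 = -62.76‰

-62.8‰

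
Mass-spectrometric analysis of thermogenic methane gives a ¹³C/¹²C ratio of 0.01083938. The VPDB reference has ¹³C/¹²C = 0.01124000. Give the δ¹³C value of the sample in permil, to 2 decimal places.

δ¹³C = (R_sample / R_standard − 1) × 1000
R_sample / R_standard = 0.01083938 / 0.01124000 = 0.964358
δ¹³C = (0.964358 − 1) × 1000 = -35.642 permil

-35.64 permil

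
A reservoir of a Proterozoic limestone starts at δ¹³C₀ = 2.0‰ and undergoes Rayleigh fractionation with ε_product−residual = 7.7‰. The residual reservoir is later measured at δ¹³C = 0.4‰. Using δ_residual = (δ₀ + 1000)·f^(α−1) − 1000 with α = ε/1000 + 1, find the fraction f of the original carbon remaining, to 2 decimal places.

0.81

α − 1 = ε/1000 = 0.0077
(δ_res + 1000)/(δ₀ + 1000) = (0.4 + 1000)/(2.0 + 1000) = 1000.4/1002.0 = 0.998403
f = 0.998403^(1/0.0077) = exp(ln(0.998403)/0.0077) = exp(-0.00160/0.0077)
f = exp(-0.2075) = 0.8126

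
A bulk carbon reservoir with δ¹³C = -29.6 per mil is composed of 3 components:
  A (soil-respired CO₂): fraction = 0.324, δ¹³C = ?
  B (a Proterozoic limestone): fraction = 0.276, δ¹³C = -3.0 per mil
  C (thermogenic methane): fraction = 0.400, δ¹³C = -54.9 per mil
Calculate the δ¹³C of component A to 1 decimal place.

-21.0 per mil

Isotope mass balance: δ_bulk = Σ fᵢ·δᵢ.
-29.6 = 0.324×δ_A + 0.276×(-3.0) + 0.400×(-54.9)
0.324·δ_A = -29.6 − (-22.788) = -6.812
δ_A = -6.812 / 0.324 = -21.02 per mil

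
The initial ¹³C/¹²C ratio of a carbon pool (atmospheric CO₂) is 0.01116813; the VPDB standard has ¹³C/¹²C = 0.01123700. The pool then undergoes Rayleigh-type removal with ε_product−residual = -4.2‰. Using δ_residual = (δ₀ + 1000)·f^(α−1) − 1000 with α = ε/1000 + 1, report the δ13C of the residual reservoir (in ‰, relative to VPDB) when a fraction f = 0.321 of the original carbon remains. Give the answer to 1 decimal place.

-1.4‰

δ₀ = (0.01116813/0.01123700 − 1)×1000 = (0.993871 − 1)×1000 = -6.129‰
α − 1 = ε/1000 = -0.0042
f^(α−1) = 0.321^(-0.0042) = 1.004784
δ_res = (-6.129 + 1000) × 1.004784 − 1000 = 998.626 − 1000 = -1.37‰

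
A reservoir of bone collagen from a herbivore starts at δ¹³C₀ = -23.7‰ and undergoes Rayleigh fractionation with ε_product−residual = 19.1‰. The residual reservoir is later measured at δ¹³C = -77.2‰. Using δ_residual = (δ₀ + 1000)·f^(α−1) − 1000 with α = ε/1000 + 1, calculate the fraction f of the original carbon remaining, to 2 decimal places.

0.05

α − 1 = ε/1000 = 0.0191
(δ_res + 1000)/(δ₀ + 1000) = (-77.2 + 1000)/(-23.7 + 1000) = 922.8/976.3 = 0.945201
f = 0.945201^(1/0.0191) = exp(ln(0.945201)/0.0191) = exp(-0.05636/0.0191)
f = exp(-2.9506) = 0.0523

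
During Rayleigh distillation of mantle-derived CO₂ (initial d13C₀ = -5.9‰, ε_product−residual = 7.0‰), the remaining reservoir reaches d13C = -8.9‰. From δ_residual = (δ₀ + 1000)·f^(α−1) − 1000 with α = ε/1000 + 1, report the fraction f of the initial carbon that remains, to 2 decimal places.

α − 1 = ε/1000 = 0.0070
(δ_res + 1000)/(δ₀ + 1000) = (-8.9 + 1000)/(-5.9 + 1000) = 991.1/994.1 = 0.996982
f = 0.996982^(1/0.0070) = exp(ln(0.996982)/0.0070) = exp(-0.00302/0.0070)
f = exp(-0.4318) = 0.6494

0.65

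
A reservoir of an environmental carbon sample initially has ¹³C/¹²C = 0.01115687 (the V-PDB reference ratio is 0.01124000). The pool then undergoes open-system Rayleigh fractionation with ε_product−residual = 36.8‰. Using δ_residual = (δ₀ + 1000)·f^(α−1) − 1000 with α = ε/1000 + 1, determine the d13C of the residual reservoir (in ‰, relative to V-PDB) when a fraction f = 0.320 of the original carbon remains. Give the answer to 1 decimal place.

-48.2‰

δ₀ = (0.01115687/0.01124000 − 1)×1000 = (0.992604 − 1)×1000 = -7.396‰
α − 1 = ε/1000 = 0.0368
f^(α−1) = 0.320^(0.0368) = 0.958936
δ_res = (-7.396 + 1000) × 0.958936 − 1000 = 951.844 − 1000 = -48.16‰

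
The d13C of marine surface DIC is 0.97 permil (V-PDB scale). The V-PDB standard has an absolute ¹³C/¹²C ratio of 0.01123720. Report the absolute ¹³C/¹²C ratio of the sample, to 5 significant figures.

0.011248

R_sample = R_standard × (d13C/1000 + 1)
R_sample = 0.01123720 × (0.97/1000 + 1) = 0.01123720 × 1.000970
R_sample = 0.0112481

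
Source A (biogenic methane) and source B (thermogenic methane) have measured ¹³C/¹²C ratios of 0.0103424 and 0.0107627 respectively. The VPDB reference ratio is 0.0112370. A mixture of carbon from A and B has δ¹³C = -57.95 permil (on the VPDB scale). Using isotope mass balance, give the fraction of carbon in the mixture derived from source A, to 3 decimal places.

0.421

δ_A = (0.0103424/0.0112370 − 1)×1000 = (0.920388 − 1)×1000 = -79.612 permil
δ_B = (0.0107627/0.0112370 − 1)×1000 = (0.957791 − 1)×1000 = -42.209 permil
f_A = (δ_mix − δ_B)/(δ_A − δ_B) = (-57.95 − (-42.209))/(-79.612 − (-42.209))
f_A = -15.741 / -37.403 = 0.4209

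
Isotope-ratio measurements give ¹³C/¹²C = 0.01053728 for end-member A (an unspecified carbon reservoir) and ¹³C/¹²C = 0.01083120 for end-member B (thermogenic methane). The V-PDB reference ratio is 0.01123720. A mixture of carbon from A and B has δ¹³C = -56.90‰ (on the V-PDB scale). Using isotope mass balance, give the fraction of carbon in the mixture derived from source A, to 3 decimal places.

0.794

δ_A = (0.01053728/0.01123720 − 1)×1000 = (0.937714 − 1)×1000 = -62.286‰
δ_B = (0.01083120/0.01123720 − 1)×1000 = (0.963870 − 1)×1000 = -36.130‰
f_A = (δ_mix − δ_B)/(δ_A − δ_B) = (-56.90 − (-36.130))/(-62.286 − (-36.130))
f_A = -20.770 / -26.156 = 0.7941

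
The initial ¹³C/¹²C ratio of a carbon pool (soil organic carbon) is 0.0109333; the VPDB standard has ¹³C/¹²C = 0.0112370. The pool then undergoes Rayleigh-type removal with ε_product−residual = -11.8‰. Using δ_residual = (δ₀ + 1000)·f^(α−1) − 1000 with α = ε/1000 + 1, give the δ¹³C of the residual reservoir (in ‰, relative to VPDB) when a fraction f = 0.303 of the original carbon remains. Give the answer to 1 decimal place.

δ₀ = (0.0109333/0.0112370 − 1)×1000 = (0.972973 − 1)×1000 = -27.027‰
α − 1 = ε/1000 = -0.0118
f^(α−1) = 0.303^(-0.0118) = 1.014189
δ_res = (-27.027 + 1000) × 1.014189 − 1000 = 986.779 − 1000 = -13.22‰

-13.2‰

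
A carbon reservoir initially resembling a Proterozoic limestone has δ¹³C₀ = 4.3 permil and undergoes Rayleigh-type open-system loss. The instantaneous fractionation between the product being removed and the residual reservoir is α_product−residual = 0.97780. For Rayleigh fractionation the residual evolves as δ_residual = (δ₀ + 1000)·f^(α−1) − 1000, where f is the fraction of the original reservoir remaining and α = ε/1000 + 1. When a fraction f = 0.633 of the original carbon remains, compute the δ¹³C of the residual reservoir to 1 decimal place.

14.5 permil

Rayleigh residual: δ_res = (δ₀ + 1000)·f^(α−1) − 1000
α − 1 = -0.02220
f^(α−1) = 0.633^(-0.02220) = 1.010203
δ_res = (4.3 + 1000) × 1.010203 − 1000 = 1014.547 − 1000 = 14.55 permil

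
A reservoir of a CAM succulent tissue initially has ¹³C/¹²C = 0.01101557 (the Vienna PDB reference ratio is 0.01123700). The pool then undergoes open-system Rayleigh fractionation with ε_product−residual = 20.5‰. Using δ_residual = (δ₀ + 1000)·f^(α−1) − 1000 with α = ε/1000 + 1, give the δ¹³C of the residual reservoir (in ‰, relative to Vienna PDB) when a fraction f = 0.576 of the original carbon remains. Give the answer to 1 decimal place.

-30.7‰

δ₀ = (0.01101557/0.01123700 − 1)×1000 = (0.980295 − 1)×1000 = -19.705‰
α − 1 = ε/1000 = 0.0205
f^(α−1) = 0.576^(0.0205) = 0.988755
δ_res = (-19.705 + 1000) × 0.988755 − 1000 = 969.271 − 1000 = -30.73‰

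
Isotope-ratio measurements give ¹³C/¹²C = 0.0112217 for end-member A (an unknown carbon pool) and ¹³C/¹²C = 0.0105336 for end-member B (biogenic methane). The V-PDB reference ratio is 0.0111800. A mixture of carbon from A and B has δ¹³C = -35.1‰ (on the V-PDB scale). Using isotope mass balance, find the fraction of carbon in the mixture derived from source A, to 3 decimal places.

δ_A = (0.0112217/0.0111800 − 1)×1000 = (1.003730 − 1)×1000 = 3.730‰
δ_B = (0.0105336/0.0111800 − 1)×1000 = (0.942182 − 1)×1000 = -57.818‰
f_A = (δ_mix − δ_B)/(δ_A − δ_B) = (-35.1 − (-57.818))/(3.730 − (-57.818))
f_A = 22.718 / 61.547 = 0.3691

0.369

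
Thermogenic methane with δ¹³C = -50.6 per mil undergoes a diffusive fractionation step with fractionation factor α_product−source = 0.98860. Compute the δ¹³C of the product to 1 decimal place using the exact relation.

δ_product = (δ_source + 1000)·α − 1000
δ_product = (-50.6 + 1000) × 0.98860 − 1000
δ_product = 938.577 − 1000 = -61.42 per mil

-61.4 per mil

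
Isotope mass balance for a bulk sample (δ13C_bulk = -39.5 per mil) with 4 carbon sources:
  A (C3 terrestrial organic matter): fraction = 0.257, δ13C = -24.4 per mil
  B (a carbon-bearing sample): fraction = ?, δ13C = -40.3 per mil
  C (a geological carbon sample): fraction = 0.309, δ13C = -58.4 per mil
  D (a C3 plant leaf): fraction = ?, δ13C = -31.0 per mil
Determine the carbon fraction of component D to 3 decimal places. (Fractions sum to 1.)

0.248

Let f_D and f_B be the unknown fractions; fractions sum to 1 so f_D + f_B = 0.434.
Mass balance: Σ fᵢ·δᵢ = δ_bulk ⇒ f_D·(-31.0) + f_B·(-40.3) = -39.5 − (-24.316) = -15.184
Substitute f_B = 0.434 − f_D:
f_D·(-31.0 − -40.3) = -15.184 − 0.434×(-40.3) = 2.307
f_D = 2.307 / 9.3 = 0.2480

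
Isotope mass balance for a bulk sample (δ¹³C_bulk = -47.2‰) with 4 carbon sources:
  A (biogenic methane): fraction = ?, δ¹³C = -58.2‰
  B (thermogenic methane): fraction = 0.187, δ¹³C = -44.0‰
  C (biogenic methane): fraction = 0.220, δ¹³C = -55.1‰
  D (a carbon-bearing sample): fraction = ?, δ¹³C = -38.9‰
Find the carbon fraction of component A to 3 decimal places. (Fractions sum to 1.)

0.196

Let f_A and f_D be the unknown fractions; fractions sum to 1 so f_A + f_D = 0.593.
Mass balance: Σ fᵢ·δᵢ = δ_bulk ⇒ f_A·(-58.2) + f_D·(-38.9) = -47.2 − (-20.350) = -26.850
Substitute f_D = 0.593 − f_A:
f_A·(-58.2 − -38.9) = -26.850 − 0.593×(-38.9) = -3.782
f_A = -3.782 / -19.3 = 0.1960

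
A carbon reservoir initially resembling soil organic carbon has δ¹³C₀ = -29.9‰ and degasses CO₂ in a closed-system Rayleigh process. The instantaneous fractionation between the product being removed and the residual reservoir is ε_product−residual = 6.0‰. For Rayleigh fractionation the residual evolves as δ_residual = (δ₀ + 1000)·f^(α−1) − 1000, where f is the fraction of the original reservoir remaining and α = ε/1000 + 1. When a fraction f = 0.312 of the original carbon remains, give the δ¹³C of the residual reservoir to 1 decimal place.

-36.7‰

Rayleigh residual: δ_res = (δ₀ + 1000)·f^(α−1) − 1000
α = ε/1000 + 1 = 1.00600, so α − 1 = 0.00600
f^(α−1) = 0.312^(0.00600) = 0.993036
δ_res = (-29.9 + 1000) × 0.993036 − 1000 = 963.344 − 1000 = -36.66‰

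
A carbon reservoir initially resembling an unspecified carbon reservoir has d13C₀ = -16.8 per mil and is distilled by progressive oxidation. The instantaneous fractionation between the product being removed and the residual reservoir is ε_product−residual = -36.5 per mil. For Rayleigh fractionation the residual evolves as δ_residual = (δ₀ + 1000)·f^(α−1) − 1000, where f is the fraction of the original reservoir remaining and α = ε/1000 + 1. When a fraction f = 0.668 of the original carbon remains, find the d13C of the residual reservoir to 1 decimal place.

Rayleigh residual: δ_res = (δ₀ + 1000)·f^(α−1) − 1000
α = ε/1000 + 1 = 0.96350, so α − 1 = -0.03650
f^(α−1) = 0.668^(-0.03650) = 1.014836
δ_res = (-16.8 + 1000) × 1.014836 − 1000 = 997.786 − 1000 = -2.21 per mil

-2.2 per mil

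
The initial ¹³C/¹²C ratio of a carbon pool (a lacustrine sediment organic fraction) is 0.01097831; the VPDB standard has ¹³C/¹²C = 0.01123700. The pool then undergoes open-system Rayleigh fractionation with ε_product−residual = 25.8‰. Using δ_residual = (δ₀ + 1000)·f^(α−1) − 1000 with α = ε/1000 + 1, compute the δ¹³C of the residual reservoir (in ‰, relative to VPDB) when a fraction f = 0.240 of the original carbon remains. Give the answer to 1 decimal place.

δ₀ = (0.01097831/0.01123700 − 1)×1000 = (0.976979 − 1)×1000 = -23.021‰
α − 1 = ε/1000 = 0.0258
f^(α−1) = 0.240^(0.0258) = 0.963850
δ_res = (-23.021 + 1000) × 0.963850 − 1000 = 941.661 − 1000 = -58.34‰

-58.3‰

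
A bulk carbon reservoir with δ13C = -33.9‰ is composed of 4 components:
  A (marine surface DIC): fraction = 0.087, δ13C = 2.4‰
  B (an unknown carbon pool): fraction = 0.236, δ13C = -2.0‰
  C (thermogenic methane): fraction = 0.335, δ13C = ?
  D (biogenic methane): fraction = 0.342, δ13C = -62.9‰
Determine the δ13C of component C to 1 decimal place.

-36.2‰

Isotope mass balance: δ_bulk = Σ fᵢ·δᵢ.
-33.9 = 0.087×(2.4) + 0.236×(-2.0) + 0.335×δ_C + 0.342×(-62.9)
0.335·δ_C = -33.9 − (-21.775) = -12.125
δ_C = -12.125 / 0.335 = -36.19‰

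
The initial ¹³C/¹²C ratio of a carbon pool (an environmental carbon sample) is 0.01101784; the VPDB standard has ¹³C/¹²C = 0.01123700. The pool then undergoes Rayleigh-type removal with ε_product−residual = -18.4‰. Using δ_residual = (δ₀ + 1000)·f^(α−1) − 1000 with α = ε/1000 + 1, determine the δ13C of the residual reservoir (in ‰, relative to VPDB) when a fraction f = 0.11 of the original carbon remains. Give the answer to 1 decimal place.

21.1‰

δ₀ = (0.01101784/0.01123700 − 1)×1000 = (0.980497 − 1)×1000 = -19.503‰
α − 1 = ε/1000 = -0.0184
f^(α−1) = 0.11^(-0.0184) = 1.041450
δ_res = (-19.503 + 1000) × 1.041450 − 1000 = 1021.138 − 1000 = 21.14‰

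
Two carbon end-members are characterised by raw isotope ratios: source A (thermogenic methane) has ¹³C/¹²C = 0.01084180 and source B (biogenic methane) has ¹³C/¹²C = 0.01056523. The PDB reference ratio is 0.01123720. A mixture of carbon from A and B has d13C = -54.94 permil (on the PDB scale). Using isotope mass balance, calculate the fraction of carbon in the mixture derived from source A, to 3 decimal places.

δ_A = (0.01084180/0.01123720 − 1)×1000 = (0.964813 − 1)×1000 = -35.187 permil
δ_B = (0.01056523/0.01123720 − 1)×1000 = (0.940201 − 1)×1000 = -59.799 permil
f_A = (δ_mix − δ_B)/(δ_A − δ_B) = (-54.94 − (-59.799))/(-35.187 − (-59.799))
f_A = 4.859 / 24.612 = 0.1974

0.197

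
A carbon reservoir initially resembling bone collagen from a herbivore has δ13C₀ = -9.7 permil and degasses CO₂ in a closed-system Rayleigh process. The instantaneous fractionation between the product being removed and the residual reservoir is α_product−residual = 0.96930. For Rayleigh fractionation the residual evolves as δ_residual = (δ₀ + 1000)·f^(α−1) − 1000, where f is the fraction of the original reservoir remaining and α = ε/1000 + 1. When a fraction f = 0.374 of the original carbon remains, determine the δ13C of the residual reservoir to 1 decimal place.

20.7 permil

Rayleigh residual: δ_res = (δ₀ + 1000)·f^(α−1) − 1000
α − 1 = -0.03070
f^(α−1) = 0.374^(-0.03070) = 1.030654
δ_res = (-9.7 + 1000) × 1.030654 − 1000 = 1020.657 − 1000 = 20.66 permil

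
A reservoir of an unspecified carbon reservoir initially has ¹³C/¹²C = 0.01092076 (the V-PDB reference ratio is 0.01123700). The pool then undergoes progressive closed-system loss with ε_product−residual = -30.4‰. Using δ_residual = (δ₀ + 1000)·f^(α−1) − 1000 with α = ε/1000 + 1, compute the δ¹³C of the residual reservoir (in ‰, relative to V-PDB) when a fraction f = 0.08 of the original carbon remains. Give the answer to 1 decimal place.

δ₀ = (0.01092076/0.01123700 − 1)×1000 = (0.971857 − 1)×1000 = -28.143‰
α − 1 = ε/1000 = -0.0304
f^(α−1) = 0.08^(-0.0304) = 1.079807
δ_res = (-28.143 + 1000) × 1.079807 − 1000 = 1049.418 − 1000 = 49.42‰

49.4‰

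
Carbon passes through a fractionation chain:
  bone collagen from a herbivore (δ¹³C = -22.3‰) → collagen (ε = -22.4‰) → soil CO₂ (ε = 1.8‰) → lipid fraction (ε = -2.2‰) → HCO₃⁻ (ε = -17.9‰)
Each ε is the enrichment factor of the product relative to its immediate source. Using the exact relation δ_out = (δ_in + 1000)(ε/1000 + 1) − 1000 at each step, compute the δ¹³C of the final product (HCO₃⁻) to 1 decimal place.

step 1: δ = (-22.30 + 1000)·(-22.4/1000 + 1) − 1000 = -44.20‰
step 2: δ = (-44.20 + 1000)·(1.8/1000 + 1) − 1000 = -42.48‰
step 3: δ = (-42.48 + 1000)·(-2.2/1000 + 1) − 1000 = -44.59‰
step 4: δ = (-44.59 + 1000)·(-17.9/1000 + 1) − 1000 = -61.69‰

-61.7‰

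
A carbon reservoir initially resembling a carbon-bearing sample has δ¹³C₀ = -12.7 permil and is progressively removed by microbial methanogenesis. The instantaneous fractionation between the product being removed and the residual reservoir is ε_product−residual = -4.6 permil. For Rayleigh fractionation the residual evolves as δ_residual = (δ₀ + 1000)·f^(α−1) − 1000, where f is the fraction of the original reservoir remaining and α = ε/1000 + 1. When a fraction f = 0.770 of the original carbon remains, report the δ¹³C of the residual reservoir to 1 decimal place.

-11.5 permil

Rayleigh residual: δ_res = (δ₀ + 1000)·f^(α−1) − 1000
α = ε/1000 + 1 = 0.99540, so α − 1 = -0.00460
f^(α−1) = 0.770^(-0.00460) = 1.001203
δ_res = (-12.7 + 1000) × 1.001203 − 1000 = 988.488 − 1000 = -11.51 permil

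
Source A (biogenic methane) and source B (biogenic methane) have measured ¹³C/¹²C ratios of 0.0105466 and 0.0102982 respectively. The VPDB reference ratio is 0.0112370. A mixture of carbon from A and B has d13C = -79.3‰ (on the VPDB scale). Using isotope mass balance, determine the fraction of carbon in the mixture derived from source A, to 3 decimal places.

δ_A = (0.0105466/0.0112370 − 1)×1000 = (0.938560 − 1)×1000 = -61.440‰
δ_B = (0.0102982/0.0112370 − 1)×1000 = (0.916455 − 1)×1000 = -83.545‰
f_A = (δ_mix − δ_B)/(δ_A − δ_B) = (-79.3 − (-83.545))/(-61.440 − (-83.545))
f_A = 4.245 / 22.106 = 0.1921

0.192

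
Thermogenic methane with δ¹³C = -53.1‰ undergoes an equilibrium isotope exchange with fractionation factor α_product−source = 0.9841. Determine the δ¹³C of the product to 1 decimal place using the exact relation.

-68.2‰

δ_product = (δ_source + 1000)·α − 1000
δ_product = (-53.1 + 1000) × 0.9841 − 1000
δ_product = 931.844 − 1000 = -68.16‰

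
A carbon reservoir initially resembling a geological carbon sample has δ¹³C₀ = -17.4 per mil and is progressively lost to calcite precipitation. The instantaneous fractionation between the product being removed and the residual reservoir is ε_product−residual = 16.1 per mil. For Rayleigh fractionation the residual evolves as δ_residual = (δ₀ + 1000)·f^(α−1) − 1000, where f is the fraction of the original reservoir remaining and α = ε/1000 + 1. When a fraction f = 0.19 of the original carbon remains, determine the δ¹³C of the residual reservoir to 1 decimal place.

-43.3 per mil

Rayleigh residual: δ_res = (δ₀ + 1000)·f^(α−1) − 1000
α = ε/1000 + 1 = 1.01610, so α − 1 = 0.01610
f^(α−1) = 0.19^(0.01610) = 0.973617
δ_res = (-17.4 + 1000) × 0.973617 − 1000 = 956.676 − 1000 = -43.32 per mil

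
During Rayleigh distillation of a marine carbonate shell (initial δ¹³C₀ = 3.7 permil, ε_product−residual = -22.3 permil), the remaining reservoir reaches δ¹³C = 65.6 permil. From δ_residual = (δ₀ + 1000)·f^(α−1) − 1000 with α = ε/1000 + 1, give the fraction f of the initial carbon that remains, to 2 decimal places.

α − 1 = ε/1000 = -0.0223
(δ_res + 1000)/(δ₀ + 1000) = (65.6 + 1000)/(3.7 + 1000) = 1065.6/1003.7 = 1.061672
f = 1.061672^(1/-0.0223) = exp(ln(1.061672)/-0.0223) = exp(0.05984/-0.0223)
f = exp(-2.6836) = 0.0683

0.07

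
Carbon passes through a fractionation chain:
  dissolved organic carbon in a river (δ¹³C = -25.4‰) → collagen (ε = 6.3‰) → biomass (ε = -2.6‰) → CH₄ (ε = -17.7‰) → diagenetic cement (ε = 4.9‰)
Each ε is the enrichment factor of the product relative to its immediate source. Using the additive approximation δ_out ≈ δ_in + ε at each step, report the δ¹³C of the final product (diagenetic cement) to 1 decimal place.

-34.5‰

step 1: δ ≈ -25.4 + (6.3) = -19.1‰
step 2: δ ≈ -19.1 + (-2.6) = -21.7‰
step 3: δ ≈ -21.7 + (-17.7) = -39.4‰
step 4: δ ≈ -39.4 + (4.9) = -34.5‰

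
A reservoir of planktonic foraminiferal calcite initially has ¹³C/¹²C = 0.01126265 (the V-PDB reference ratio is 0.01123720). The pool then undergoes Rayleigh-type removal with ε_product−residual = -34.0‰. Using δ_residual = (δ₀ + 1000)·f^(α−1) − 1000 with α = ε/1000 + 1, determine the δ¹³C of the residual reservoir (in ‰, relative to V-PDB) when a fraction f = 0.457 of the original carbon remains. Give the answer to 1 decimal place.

29.3‰

δ₀ = (0.01126265/0.01123720 − 1)×1000 = (1.002265 − 1)×1000 = 2.265‰
α − 1 = ε/1000 = -0.0340
f^(α−1) = 0.457^(-0.0340) = 1.026982
δ_res = (2.265 + 1000) × 1.026982 − 1000 = 1029.308 − 1000 = 29.31‰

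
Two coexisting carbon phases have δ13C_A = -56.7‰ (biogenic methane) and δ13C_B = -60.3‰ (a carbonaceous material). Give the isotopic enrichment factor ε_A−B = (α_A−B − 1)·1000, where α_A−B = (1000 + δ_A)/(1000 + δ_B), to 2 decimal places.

α_A−B = (1000 + -56.7) / (1000 + -60.3) = 943.3 / 939.7 = 1.003831
ε_A−B = (1.003831 − 1) × 1000 = 3.831‰
(The approximation ε ≈ δ_A − δ_B would give 3.6‰.)

3.83‰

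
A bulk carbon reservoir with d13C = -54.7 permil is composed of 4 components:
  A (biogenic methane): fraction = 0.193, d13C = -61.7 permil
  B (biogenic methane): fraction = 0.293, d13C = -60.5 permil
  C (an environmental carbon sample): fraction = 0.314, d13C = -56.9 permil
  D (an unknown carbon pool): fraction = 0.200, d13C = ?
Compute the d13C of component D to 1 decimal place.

Isotope mass balance: δ_bulk = Σ fᵢ·δᵢ.
-54.7 = 0.193×(-61.7) + 0.293×(-60.5) + 0.314×(-56.9) + 0.200×δ_D
0.200·δ_D = -54.7 − (-47.501) = -7.199
δ_D = -7.199 / 0.200 = -35.99 permil

-36.0 permil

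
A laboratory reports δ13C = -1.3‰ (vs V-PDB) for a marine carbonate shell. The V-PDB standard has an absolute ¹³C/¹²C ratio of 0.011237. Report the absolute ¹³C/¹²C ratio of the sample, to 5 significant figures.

0.011222

R_sample = R_standard × (δ13C/1000 + 1)
R_sample = 0.011237 × (-1.3/1000 + 1) = 0.011237 × 0.998700
R_sample = 0.0112224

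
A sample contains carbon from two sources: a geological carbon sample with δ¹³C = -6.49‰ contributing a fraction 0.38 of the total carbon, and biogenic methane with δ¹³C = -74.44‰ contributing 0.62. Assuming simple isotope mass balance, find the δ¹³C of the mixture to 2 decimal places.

-48.62‰

δ_mix = f_A·δ_A + f_B·δ_B
δ_mix = 0.38 × (-6.49) + 0.62 × (-74.44)
δ_mix = -2.466 + -46.153 = -48.619‰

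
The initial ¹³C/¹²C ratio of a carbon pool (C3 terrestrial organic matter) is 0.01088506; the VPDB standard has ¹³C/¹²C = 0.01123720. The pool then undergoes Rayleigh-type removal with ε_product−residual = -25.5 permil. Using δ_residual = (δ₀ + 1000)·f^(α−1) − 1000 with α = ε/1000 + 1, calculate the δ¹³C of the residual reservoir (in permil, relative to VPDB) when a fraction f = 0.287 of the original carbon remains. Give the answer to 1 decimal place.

0.0 permil

δ₀ = (0.01088506/0.01123720 − 1)×1000 = (0.968663 − 1)×1000 = -31.337 permil
α − 1 = ε/1000 = -0.0255
f^(α−1) = 0.287^(-0.0255) = 1.032343
δ_res = (-31.337 + 1000) × 1.032343 − 1000 = 999.992 − 1000 = -0.01 permil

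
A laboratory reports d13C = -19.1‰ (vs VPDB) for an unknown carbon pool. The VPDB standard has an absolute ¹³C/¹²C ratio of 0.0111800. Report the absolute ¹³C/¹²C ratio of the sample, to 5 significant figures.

R_sample = R_standard × (d13C/1000 + 1)
R_sample = 0.0111800 × (-19.1/1000 + 1) = 0.0111800 × 0.980900
R_sample = 0.0109665

0.010966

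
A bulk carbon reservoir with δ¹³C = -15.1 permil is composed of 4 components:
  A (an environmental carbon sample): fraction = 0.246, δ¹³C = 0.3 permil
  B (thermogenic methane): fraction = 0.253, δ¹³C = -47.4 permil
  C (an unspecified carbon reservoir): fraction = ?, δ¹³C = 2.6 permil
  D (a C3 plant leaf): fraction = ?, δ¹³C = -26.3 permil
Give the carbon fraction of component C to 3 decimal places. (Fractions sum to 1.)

0.346

Let f_C and f_D be the unknown fractions; fractions sum to 1 so f_C + f_D = 0.501.
Mass balance: Σ fᵢ·δᵢ = δ_bulk ⇒ f_C·(2.6) + f_D·(-26.3) = -15.1 − (-11.918) = -3.182
Substitute f_D = 0.501 − f_C:
f_C·(2.6 − -26.3) = -3.182 − 0.501×(-26.3) = 9.995
f_C = 9.995 / 28.9 = 0.3458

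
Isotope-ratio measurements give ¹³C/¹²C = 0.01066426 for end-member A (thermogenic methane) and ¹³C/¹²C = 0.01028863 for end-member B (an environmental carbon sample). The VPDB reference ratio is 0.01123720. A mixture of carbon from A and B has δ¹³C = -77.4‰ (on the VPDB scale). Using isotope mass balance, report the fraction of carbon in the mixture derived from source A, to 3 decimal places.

0.210

δ_A = (0.01066426/0.01123720 − 1)×1000 = (0.949014 − 1)×1000 = -50.986‰
δ_B = (0.01028863/0.01123720 − 1)×1000 = (0.915587 − 1)×1000 = -84.413‰
f_A = (δ_mix − δ_B)/(δ_A − δ_B) = (-77.4 − (-84.413))/(-50.986 − (-84.413))
f_A = 7.013 / 33.427 = 0.2098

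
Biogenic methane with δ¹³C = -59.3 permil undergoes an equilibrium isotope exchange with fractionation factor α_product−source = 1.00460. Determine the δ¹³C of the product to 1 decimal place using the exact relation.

-55.0 permil

δ_product = (δ_source + 1000)·α − 1000
δ_product = (-59.3 + 1000) × 1.00460 − 1000
δ_product = 945.027 − 1000 = -54.97 permil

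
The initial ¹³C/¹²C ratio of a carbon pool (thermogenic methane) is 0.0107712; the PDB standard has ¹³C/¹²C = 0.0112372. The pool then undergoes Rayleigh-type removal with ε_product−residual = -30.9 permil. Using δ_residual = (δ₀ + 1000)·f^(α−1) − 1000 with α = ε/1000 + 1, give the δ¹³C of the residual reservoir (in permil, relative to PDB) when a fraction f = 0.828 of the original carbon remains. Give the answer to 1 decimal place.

-35.9 permil

δ₀ = (0.0107712/0.0112372 − 1)×1000 = (0.958531 − 1)×1000 = -41.469 permil
α − 1 = ε/1000 = -0.0309
f^(α−1) = 0.828^(-0.0309) = 1.005849
δ_res = (-41.469 + 1000) × 1.005849 − 1000 = 964.137 − 1000 = -35.86 permil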